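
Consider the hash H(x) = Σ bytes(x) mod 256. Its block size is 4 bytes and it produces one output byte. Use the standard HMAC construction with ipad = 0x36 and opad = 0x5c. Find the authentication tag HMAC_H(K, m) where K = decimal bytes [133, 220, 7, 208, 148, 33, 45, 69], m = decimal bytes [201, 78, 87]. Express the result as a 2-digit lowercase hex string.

Key decimal bytes [133, 220, 7, 208, 148, 33, 45, 69] = 85 dc 07 d0 94 21 2d 45 is 8 bytes > B = 4, so hash it first: H(key) = 5f, then zero-pad to 4 bytes: K' = 5f 00 00 00.
K' ⊕ ipad = 69 36 36 36.  K' ⊕ opad = 03 5c 5c 5c.
Inner input = (K'⊕ipad) ∥ m = 69 36 36 36 ∥ c9 4e 57.
Inner hash: sum = 105+54+54+54+201+78+87 = 633; mod 256 = 121 → 79.
Outer input = (K'⊕opad) ∥ inner = 03 5c 5c 5c ∥ 79.
Outer hash (tag): sum = 3+92+92+92+121 = 400; mod 256 = 144 → 90.

90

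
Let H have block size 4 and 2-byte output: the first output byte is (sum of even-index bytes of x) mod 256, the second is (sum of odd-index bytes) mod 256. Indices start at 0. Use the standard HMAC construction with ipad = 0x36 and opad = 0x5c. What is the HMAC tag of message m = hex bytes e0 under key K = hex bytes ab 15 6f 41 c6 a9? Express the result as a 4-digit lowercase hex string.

04fe

Key hex bytes ab 15 6f 41 c6 a9 is 6 bytes > B = 4, so hash it first: H(key) = e0 ff, then zero-pad to 4 bytes: K' = e0 ff 00 00.
K' ⊕ ipad = d6 c9 36 36.  K' ⊕ opad = bc a3 5c 5c.
Inner input = (K'⊕ipad) ∥ m = d6 c9 36 36 ∥ e0.
Inner hash: even-index sum = 492 mod 256 = 236; odd-index sum = 255 mod 256 = 255 → ec ff.
Outer input = (K'⊕opad) ∥ inner = bc a3 5c 5c ∥ ec ff.
Outer hash (tag): even-index sum = 516 mod 256 = 4; odd-index sum = 510 mod 256 = 254 → 04 fe.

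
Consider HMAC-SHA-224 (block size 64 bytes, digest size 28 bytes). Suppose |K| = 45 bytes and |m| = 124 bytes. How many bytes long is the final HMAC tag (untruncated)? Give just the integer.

28

The tag is one SHA-224 digest: 28 bytes.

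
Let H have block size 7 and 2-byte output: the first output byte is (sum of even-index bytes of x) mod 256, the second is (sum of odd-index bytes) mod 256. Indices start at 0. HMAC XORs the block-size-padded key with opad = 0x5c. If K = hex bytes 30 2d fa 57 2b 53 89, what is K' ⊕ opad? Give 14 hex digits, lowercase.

6c71a60b770fd5

Key hex bytes 30 2d fa 57 2b 53 89 is exactly B = 7 bytes: K' = 30 2d fa 57 2b 53 89.
XOR each byte with 0x5c: 30⊕5c=6c, 2d⊕5c=71, fa⊕5c=a6, 57⊕5c=0b, 2b⊕5c=77, 53⊕5c=0f, 89⊕5c=d5.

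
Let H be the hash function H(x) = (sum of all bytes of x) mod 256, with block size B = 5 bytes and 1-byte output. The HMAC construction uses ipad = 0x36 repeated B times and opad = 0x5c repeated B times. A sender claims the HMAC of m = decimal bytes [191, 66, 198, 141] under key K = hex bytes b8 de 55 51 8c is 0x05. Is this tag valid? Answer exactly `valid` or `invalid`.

Key hex bytes b8 de 55 51 8c is exactly B = 5 bytes: K' = b8 de 55 51 8c.
K' ⊕ ipad = 8e e8 63 67 ba; K' ⊕ opad = e4 82 09 0d d0.
Inner hash: sum = 142+232+99+103+186+191+66+198+141 = 1358; mod 256 = 78 → 4e.
Outer hash (recomputed tag): sum = 228+130+9+13+208+78 = 666; mod 256 = 154 → 9a.
Recomputed tag = 9a; claimed = 05 → mismatch.

invalid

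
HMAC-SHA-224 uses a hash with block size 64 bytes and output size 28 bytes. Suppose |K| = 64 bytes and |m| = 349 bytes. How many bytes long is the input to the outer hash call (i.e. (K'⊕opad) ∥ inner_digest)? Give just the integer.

92

Key is 64 ≤ 64 bytes, zero-padded: |K'| = 64.
Outer input = (K'⊕opad) ∥ H(inner) → 64 + 28 = 92 bytes.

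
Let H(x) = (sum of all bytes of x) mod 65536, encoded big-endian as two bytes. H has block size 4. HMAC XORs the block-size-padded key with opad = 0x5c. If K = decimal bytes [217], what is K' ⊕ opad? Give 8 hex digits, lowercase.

Key decimal bytes [217] = d9 is 1 byte ≤ B = 4; zero-pad to 4 bytes: K' = d9 00 00 00.
XOR each byte with 0x5c: d9⊕5c=85, 00⊕5c=5c, 00⊕5c=5c, 00⊕5c=5c.

855c5c5c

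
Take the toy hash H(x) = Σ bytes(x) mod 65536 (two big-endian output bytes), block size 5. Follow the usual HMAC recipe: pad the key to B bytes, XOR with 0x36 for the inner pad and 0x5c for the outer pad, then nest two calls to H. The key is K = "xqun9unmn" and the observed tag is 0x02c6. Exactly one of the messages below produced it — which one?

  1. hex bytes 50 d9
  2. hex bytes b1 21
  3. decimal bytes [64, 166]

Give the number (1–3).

Key "xqun9unmn" = 78 71 75 6e 39 75 6e 6d 6e is 9 bytes > B = 5, so hash it first: H(key) = 03 c3, then zero-pad to 5 bytes: K' = 03 c3 00 00 00.
K' ⊕ ipad = 35 f5 36 36 36; K' ⊕ opad = 5f 9f 5c 5c 5c.
m1: inner = H(35 f5 36 36 36 50 d9) = 02 f5; tag = H(5f 9f 5c 5c 5c 02 f5) = 0309
m2: inner = H(35 f5 36 36 36 b1 21) = 02 9e; tag = H(5f 9f 5c 5c 5c 02 9e) = 02b2
m3: inner = H(35 f5 36 36 36 40 a6) = 02 b2; tag = H(5f 9f 5c 5c 5c 02 b2) = 02c6 ← matches

3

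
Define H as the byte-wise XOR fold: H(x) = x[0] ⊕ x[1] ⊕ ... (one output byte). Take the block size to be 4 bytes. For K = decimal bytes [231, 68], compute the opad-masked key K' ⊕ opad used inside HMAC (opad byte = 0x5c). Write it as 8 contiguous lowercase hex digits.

bb185c5c

Key decimal bytes [231, 68] = e7 44 is 2 bytes ≤ B = 4; zero-pad to 4 bytes: K' = e7 44 00 00.
XOR each byte with 0x5c: e7⊕5c=bb, 44⊕5c=18, 00⊕5c=5c, 00⊕5c=5c.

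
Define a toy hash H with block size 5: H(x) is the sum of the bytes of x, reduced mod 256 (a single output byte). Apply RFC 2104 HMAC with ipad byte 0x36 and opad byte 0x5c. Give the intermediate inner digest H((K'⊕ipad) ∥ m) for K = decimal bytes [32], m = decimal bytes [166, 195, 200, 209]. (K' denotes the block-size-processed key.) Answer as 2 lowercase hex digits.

f0

Key decimal bytes [32] = 20 is 1 byte ≤ B = 5; zero-pad to 5 bytes: K' = 20 00 00 00 00.
K' ⊕ ipad = 16 36 36 36 36.
Inner input = 16 36 36 36 36 ∥ a6 c3 c8 d1.
Inner hash: sum = 22+54+54+54+54+166+195+200+209 = 1008; mod 256 = 240 → f0.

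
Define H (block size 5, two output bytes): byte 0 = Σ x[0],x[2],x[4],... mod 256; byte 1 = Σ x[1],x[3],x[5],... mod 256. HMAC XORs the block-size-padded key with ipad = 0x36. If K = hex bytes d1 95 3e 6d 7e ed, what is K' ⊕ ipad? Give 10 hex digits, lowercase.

Key hex bytes d1 95 3e 6d 7e ed is 6 bytes > B = 5, so hash it first: H(key) = 8d ef, then zero-pad to 5 bytes: K' = 8d ef 00 00 00.
XOR each byte with 0x36: 8d⊕36=bb, ef⊕36=d9, 00⊕36=36, 00⊕36=36, 00⊕36=36.

bbd9363636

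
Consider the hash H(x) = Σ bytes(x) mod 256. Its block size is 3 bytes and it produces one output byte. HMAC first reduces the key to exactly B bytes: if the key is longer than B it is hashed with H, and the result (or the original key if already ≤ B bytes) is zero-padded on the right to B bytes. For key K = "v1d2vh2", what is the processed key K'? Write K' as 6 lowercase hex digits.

|K| = 7 > B = 3, so first hash the key.
H(K): sum = 118+49+100+50+118+104+50 = 589; mod 256 = 77 → 4d.
Zero-pad H(K) = 4d to 3 bytes: K' = 4d 00 00.

4d0000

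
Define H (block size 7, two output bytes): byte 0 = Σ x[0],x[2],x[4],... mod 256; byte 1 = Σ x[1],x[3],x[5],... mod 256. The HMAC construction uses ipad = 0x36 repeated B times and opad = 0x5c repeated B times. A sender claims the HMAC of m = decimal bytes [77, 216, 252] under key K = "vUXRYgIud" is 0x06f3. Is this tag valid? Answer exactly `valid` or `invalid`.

valid

Key "vUXRYgIud" = 76 55 58 52 59 67 49 75 64 is 9 bytes > B = 7, so hash it first: H(key) = d4 83, then zero-pad to 7 bytes: K' = d4 83 00 00 00 00 00.
K' ⊕ ipad = e2 b5 36 36 36 36 36; K' ⊕ opad = 88 df 5c 5c 5c 5c 5c.
Inner hash: even-index sum = 604 mod 256 = 92; odd-index sum = 618 mod 256 = 106 → 5c 6a.
Outer hash (recomputed tag): even-index sum = 518 mod 256 = 6; odd-index sum = 499 mod 256 = 243 → 06 f3.
Recomputed tag = 06f3; claimed = 06f3 → match.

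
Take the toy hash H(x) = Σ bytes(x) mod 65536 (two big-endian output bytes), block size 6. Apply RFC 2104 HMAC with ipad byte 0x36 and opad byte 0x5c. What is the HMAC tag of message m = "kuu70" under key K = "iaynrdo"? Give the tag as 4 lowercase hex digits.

0303

Key "iaynrdo" = 69 61 79 6e 72 64 6f is 7 bytes > B = 6, so hash it first: H(key) = 02 f6, then zero-pad to 6 bytes: K' = 02 f6 00 00 00 00.
K' ⊕ ipad = 34 c0 36 36 36 36.  K' ⊕ opad = 5e aa 5c 5c 5c 5c.
Inner input = (K'⊕ipad) ∥ m = 34 c0 36 36 36 36 ∥ 6b 75 75 37 30.
Inner hash: sum = 52+192+54+54+54+54+107+117+117+55+48 = 904 → 03 88.
Outer input = (K'⊕opad) ∥ inner = 5e aa 5c 5c 5c 5c ∥ 03 88.
Outer hash (tag): sum = 94+170+92+92+92+92+3+136 = 771 → 03 03.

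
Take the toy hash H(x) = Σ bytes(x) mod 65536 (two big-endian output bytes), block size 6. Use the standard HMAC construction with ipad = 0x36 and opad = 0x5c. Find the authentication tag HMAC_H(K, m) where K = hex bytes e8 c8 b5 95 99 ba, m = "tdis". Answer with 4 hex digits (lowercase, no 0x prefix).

059b

Key hex bytes e8 c8 b5 95 99 ba is exactly B = 6 bytes: K' = e8 c8 b5 95 99 ba.
K' ⊕ ipad = de fe 83 a3 af 8c.  K' ⊕ opad = b4 94 e9 c9 c5 e6.
Inner input = (K'⊕ipad) ∥ m = de fe 83 a3 af 8c ∥ 74 64 69 73.
Inner hash: sum = 222+254+131+163+175+140+116+100+105+115 = 1521 → 05 f1.
Outer input = (K'⊕opad) ∥ inner = b4 94 e9 c9 c5 e6 ∥ 05 f1.
Outer hash (tag): sum = 180+148+233+201+197+230+5+241 = 1435 → 05 9b.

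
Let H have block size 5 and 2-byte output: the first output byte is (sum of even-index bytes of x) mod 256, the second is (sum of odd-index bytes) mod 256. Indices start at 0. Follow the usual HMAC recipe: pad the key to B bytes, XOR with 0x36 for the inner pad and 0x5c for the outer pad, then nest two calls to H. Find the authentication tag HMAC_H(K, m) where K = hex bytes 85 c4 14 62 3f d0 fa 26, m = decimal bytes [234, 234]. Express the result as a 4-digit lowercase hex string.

90d6

Key hex bytes 85 c4 14 62 3f d0 fa 26 is 8 bytes > B = 5, so hash it first: H(key) = d2 1c, then zero-pad to 5 bytes: K' = d2 1c 00 00 00.
K' ⊕ ipad = e4 2a 36 36 36.  K' ⊕ opad = 8e 40 5c 5c 5c.
Inner input = (K'⊕ipad) ∥ m = e4 2a 36 36 36 ∥ ea ea.
Inner hash: even-index sum = 570 mod 256 = 58; odd-index sum = 330 mod 256 = 74 → 3a 4a.
Outer input = (K'⊕opad) ∥ inner = 8e 40 5c 5c 5c ∥ 3a 4a.
Outer hash (tag): even-index sum = 400 mod 256 = 144; odd-index sum = 214 mod 256 = 214 → 90 d6.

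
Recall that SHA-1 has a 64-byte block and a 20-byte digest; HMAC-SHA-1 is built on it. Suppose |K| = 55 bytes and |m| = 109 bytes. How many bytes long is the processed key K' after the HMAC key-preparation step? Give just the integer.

64

Key is 55 ≤ 64 bytes, zero-padded: |K'| = 64.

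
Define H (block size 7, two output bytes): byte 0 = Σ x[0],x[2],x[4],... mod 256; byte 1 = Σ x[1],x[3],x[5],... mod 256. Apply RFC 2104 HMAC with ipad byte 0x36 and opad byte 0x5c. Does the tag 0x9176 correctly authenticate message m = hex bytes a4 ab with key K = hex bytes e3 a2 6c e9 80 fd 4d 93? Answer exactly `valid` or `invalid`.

Key hex bytes e3 a2 6c e9 80 fd 4d 93 is 8 bytes > B = 7, so hash it first: H(key) = 1c 1b, then zero-pad to 7 bytes: K' = 1c 1b 00 00 00 00 00.
K' ⊕ ipad = 2a 2d 36 36 36 36 36; K' ⊕ opad = 40 47 5c 5c 5c 5c 5c.
Inner hash: even-index sum = 375 mod 256 = 119; odd-index sum = 317 mod 256 = 61 → 77 3d.
Outer hash (recomputed tag): even-index sum = 401 mod 256 = 145; odd-index sum = 374 mod 256 = 118 → 91 76.
Recomputed tag = 9176; claimed = 9176 → match.

valid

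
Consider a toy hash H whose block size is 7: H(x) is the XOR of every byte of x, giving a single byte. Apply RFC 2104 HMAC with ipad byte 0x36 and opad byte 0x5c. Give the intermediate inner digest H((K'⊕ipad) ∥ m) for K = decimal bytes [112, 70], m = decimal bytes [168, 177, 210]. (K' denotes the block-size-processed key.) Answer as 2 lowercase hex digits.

cb

Key decimal bytes [112, 70] = 70 46 is 2 bytes ≤ B = 7; zero-pad to 7 bytes: K' = 70 46 00 00 00 00 00.
K' ⊕ ipad = 46 70 36 36 36 36 36.
Inner input = 46 70 36 36 36 36 36 ∥ a8 b1 d2.
Inner hash: XOR 46⊕70⊕36⊕36⊕36⊕36⊕36⊕a8⊕b1⊕d2 = cb.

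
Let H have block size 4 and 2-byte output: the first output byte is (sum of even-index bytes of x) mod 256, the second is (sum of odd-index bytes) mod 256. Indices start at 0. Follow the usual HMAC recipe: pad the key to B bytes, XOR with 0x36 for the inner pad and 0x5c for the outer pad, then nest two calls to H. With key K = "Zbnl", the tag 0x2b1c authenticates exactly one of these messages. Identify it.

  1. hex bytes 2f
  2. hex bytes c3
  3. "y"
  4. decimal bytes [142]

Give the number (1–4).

Key "Zbnl" = 5a 62 6e 6c is exactly B = 4 bytes: K' = 5a 62 6e 6c.
K' ⊕ ipad = 6c 54 58 5a; K' ⊕ opad = 06 3e 32 30.
m1: inner = H(6c 54 58 5a 2f) = f3 ae; tag = H(06 3e 32 30 f3 ae) = 2b1c ← matches
m2: inner = H(6c 54 58 5a c3) = 87 ae; tag = H(06 3e 32 30 87 ae) = bf1c
m3: inner = H(6c 54 58 5a 79) = 3d ae; tag = H(06 3e 32 30 3d ae) = 751c
m4: inner = H(6c 54 58 5a 8e) = 52 ae; tag = H(06 3e 32 30 52 ae) = 8a1c

1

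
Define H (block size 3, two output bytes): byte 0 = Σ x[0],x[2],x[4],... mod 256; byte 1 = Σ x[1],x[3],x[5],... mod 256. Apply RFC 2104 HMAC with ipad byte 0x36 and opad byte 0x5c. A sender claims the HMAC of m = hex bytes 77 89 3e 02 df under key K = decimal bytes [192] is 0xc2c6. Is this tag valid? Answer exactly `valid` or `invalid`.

invalid

Key decimal bytes [192] = c0 is 1 byte ≤ B = 3; zero-pad to 3 bytes: K' = c0 00 00.
K' ⊕ ipad = f6 36 36; K' ⊕ opad = 9c 5c 5c.
Inner hash: even-index sum = 439 mod 256 = 183; odd-index sum = 458 mod 256 = 202 → b7 ca.
Outer hash (recomputed tag): even-index sum = 450 mod 256 = 194; odd-index sum = 275 mod 256 = 19 → c2 13.
Recomputed tag = c213; claimed = c2c6 → mismatch.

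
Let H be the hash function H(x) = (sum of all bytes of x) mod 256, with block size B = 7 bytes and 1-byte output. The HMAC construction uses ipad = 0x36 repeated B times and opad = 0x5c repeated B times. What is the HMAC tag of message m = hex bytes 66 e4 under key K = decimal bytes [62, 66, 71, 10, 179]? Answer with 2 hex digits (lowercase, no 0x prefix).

fc

Key decimal bytes [62, 66, 71, 10, 179] = 3e 42 47 0a b3 is 5 bytes ≤ B = 7; zero-pad to 7 bytes: K' = 3e 42 47 0a b3 00 00.
K' ⊕ ipad = 08 74 71 3c 85 36 36.  K' ⊕ opad = 62 1e 1b 56 ef 5c 5c.
Inner input = (K'⊕ipad) ∥ m = 08 74 71 3c 85 36 36 ∥ 66 e4.
Inner hash: sum = 8+116+113+60+133+54+54+102+228 = 868; mod 256 = 100 → 64.
Outer input = (K'⊕opad) ∥ inner = 62 1e 1b 56 ef 5c 5c ∥ 64.
Outer hash (tag): sum = 98+30+27+86+239+92+92+100 = 764; mod 256 = 252 → fc.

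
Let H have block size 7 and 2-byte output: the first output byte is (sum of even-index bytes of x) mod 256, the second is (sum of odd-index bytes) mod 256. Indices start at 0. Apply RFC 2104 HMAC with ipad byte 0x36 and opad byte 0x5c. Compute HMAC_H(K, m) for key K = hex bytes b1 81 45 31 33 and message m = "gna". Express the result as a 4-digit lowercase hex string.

8d49

Key hex bytes b1 81 45 31 33 is 5 bytes ≤ B = 7; zero-pad to 7 bytes: K' = b1 81 45 31 33 00 00.
K' ⊕ ipad = 87 b7 73 07 05 36 36.  K' ⊕ opad = ed dd 19 6d 6f 5c 5c.
Inner input = (K'⊕ipad) ∥ m = 87 b7 73 07 05 36 36 ∥ 67 6e 61.
Inner hash: even-index sum = 419 mod 256 = 163; odd-index sum = 444 mod 256 = 188 → a3 bc.
Outer input = (K'⊕opad) ∥ inner = ed dd 19 6d 6f 5c 5c ∥ a3 bc.
Outer hash (tag): even-index sum = 653 mod 256 = 141; odd-index sum = 585 mod 256 = 73 → 8d 49.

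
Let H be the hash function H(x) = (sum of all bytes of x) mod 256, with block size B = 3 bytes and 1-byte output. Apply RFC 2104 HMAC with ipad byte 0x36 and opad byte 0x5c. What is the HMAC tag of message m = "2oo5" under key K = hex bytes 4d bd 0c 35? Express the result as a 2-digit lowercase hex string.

fd

Key hex bytes 4d bd 0c 35 is 4 bytes > B = 3, so hash it first: H(key) = 4b, then zero-pad to 3 bytes: K' = 4b 00 00.
K' ⊕ ipad = 7d 36 36.  K' ⊕ opad = 17 5c 5c.
Inner input = (K'⊕ipad) ∥ m = 7d 36 36 ∥ 32 6f 6f 35.
Inner hash: sum = 125+54+54+50+111+111+53 = 558; mod 256 = 46 → 2e.
Outer input = (K'⊕opad) ∥ inner = 17 5c 5c ∥ 2e.
Outer hash (tag): sum = 23+92+92+46 = 253 → fd.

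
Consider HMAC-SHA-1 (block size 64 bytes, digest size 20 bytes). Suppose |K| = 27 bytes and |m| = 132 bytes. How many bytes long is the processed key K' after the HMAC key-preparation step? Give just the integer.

Key is 27 ≤ 64 bytes, zero-padded: |K'| = 64.

64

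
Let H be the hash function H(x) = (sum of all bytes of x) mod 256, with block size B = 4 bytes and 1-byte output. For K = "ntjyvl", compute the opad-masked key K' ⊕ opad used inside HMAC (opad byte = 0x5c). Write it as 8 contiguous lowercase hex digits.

fb5c5c5c

Key "ntjyvl" = 6e 74 6a 79 76 6c is 6 bytes > B = 4, so hash it first: H(key) = a7, then zero-pad to 4 bytes: K' = a7 00 00 00.
XOR each byte with 0x5c: a7⊕5c=fb, 00⊕5c=5c, 00⊕5c=5c, 00⊕5c=5c.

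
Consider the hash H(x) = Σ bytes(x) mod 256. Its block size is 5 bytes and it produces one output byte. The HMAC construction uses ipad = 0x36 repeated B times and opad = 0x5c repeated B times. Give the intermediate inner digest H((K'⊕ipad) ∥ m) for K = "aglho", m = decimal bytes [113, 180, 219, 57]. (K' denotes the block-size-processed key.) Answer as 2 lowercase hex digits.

f2

Key "aglho" = 61 67 6c 68 6f is exactly B = 5 bytes: K' = 61 67 6c 68 6f.
K' ⊕ ipad = 57 51 5a 5e 59.
Inner input = 57 51 5a 5e 59 ∥ 71 b4 db 39.
Inner hash: sum = 87+81+90+94+89+113+180+219+57 = 1010; mod 256 = 242 → f2.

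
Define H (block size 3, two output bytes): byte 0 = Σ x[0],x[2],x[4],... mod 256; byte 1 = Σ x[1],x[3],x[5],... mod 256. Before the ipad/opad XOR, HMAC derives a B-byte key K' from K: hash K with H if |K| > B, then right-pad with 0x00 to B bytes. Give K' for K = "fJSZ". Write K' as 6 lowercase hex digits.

|K| = 4 > B = 3, so first hash the key.
H(K): even-index sum = 185 mod 256 = 185; odd-index sum = 164 mod 256 = 164 → b9 a4.
Zero-pad H(K) = b9 a4 to 3 bytes: K' = b9 a4 00.

b9a400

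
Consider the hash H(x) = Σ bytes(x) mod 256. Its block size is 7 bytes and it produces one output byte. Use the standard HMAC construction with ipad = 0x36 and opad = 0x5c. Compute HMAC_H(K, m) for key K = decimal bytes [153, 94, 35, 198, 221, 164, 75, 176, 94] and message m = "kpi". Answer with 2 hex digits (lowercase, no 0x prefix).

Key decimal bytes [153, 94, 35, 198, 221, 164, 75, 176, 94] = 99 5e 23 c6 dd a4 4b b0 5e is 9 bytes > B = 7, so hash it first: H(key) = ba, then zero-pad to 7 bytes: K' = ba 00 00 00 00 00 00.
K' ⊕ ipad = 8c 36 36 36 36 36 36.  K' ⊕ opad = e6 5c 5c 5c 5c 5c 5c.
Inner input = (K'⊕ipad) ∥ m = 8c 36 36 36 36 36 36 ∥ 6b 70 69.
Inner hash: sum = 140+54+54+54+54+54+54+107+112+105 = 788; mod 256 = 20 → 14.
Outer input = (K'⊕opad) ∥ inner = e6 5c 5c 5c 5c 5c 5c ∥ 14.
Outer hash (tag): sum = 230+92+92+92+92+92+92+20 = 802; mod 256 = 34 → 22.

22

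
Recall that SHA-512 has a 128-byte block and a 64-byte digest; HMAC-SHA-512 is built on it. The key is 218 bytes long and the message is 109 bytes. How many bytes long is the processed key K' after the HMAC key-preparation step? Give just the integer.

128

Key is 218 > 128 bytes, so it is hashed to 64 bytes then zero-padded to 128: |K'| = 128.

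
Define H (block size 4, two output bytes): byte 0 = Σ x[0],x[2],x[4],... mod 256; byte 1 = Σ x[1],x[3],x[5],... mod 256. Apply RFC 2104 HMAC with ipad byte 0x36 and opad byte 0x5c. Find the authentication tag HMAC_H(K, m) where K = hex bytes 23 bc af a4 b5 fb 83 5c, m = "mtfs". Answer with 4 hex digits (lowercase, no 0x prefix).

f7e5

Key hex bytes 23 bc af a4 b5 fb 83 5c is 8 bytes > B = 4, so hash it first: H(key) = 0a b7, then zero-pad to 4 bytes: K' = 0a b7 00 00.
K' ⊕ ipad = 3c 81 36 36.  K' ⊕ opad = 56 eb 5c 5c.
Inner input = (K'⊕ipad) ∥ m = 3c 81 36 36 ∥ 6d 74 66 73.
Inner hash: even-index sum = 325 mod 256 = 69; odd-index sum = 414 mod 256 = 158 → 45 9e.
Outer input = (K'⊕opad) ∥ inner = 56 eb 5c 5c ∥ 45 9e.
Outer hash (tag): even-index sum = 247 mod 256 = 247; odd-index sum = 485 mod 256 = 229 → f7 e5.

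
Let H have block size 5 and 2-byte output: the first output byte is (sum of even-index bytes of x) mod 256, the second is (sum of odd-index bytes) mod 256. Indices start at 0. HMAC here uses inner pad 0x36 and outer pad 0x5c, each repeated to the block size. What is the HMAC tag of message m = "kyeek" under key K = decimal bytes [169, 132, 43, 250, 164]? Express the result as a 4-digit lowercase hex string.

1daa

Key decimal bytes [169, 132, 43, 250, 164] = a9 84 2b fa a4 is exactly B = 5 bytes: K' = a9 84 2b fa a4.
K' ⊕ ipad = 9f b2 1d cc 92.  K' ⊕ opad = f5 d8 77 a6 f8.
Inner input = (K'⊕ipad) ∥ m = 9f b2 1d cc 92 ∥ 6b 79 65 65 6b.
Inner hash: even-index sum = 556 mod 256 = 44; odd-index sum = 697 mod 256 = 185 → 2c b9.
Outer input = (K'⊕opad) ∥ inner = f5 d8 77 a6 f8 ∥ 2c b9.
Outer hash (tag): even-index sum = 797 mod 256 = 29; odd-index sum = 426 mod 256 = 170 → 1d aa.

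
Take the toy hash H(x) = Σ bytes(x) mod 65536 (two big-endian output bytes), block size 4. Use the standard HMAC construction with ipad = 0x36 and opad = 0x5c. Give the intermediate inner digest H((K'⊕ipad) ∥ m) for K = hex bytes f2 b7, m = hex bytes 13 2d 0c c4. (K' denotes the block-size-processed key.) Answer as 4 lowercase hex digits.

Key hex bytes f2 b7 is 2 bytes ≤ B = 4; zero-pad to 4 bytes: K' = f2 b7 00 00.
K' ⊕ ipad = c4 81 36 36.
Inner input = c4 81 36 36 ∥ 13 2d 0c c4.
Inner hash: sum = 196+129+54+54+19+45+12+196 = 705 → 02 c1.

02c1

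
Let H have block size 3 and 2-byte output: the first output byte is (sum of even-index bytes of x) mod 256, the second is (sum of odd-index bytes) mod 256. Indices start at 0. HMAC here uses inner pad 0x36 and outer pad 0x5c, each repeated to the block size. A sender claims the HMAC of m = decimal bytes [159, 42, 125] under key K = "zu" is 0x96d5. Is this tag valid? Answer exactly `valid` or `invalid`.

invalid

Key "zu" = 7a 75 is 2 bytes ≤ B = 3; zero-pad to 3 bytes: K' = 7a 75 00.
K' ⊕ ipad = 4c 43 36; K' ⊕ opad = 26 29 5c.
Inner hash: even-index sum = 172 mod 256 = 172; odd-index sum = 351 mod 256 = 95 → ac 5f.
Outer hash (recomputed tag): even-index sum = 225 mod 256 = 225; odd-index sum = 213 mod 256 = 213 → e1 d5.
Recomputed tag = e1d5; claimed = 96d5 → mismatch.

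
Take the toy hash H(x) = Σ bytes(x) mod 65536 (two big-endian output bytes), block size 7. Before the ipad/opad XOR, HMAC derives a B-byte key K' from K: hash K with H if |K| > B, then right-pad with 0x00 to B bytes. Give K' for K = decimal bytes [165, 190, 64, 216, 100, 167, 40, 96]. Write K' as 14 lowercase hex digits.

|K| = 8 > B = 7, so first hash the key.
H(K): sum = 165+190+64+216+100+167+40+96 = 1038 → 04 0e.
Zero-pad H(K) = 04 0e to 7 bytes: K' = 04 0e 00 00 00 00 00.

040e0000000000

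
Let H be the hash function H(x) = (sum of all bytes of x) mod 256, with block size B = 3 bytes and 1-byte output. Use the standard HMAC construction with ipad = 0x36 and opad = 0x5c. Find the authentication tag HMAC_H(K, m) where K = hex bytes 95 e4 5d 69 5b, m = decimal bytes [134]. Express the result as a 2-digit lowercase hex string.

1c

Key hex bytes 95 e4 5d 69 5b is 5 bytes > B = 3, so hash it first: H(key) = 9a, then zero-pad to 3 bytes: K' = 9a 00 00.
K' ⊕ ipad = ac 36 36.  K' ⊕ opad = c6 5c 5c.
Inner input = (K'⊕ipad) ∥ m = ac 36 36 ∥ 86.
Inner hash: sum = 172+54+54+134 = 414; mod 256 = 158 → 9e.
Outer input = (K'⊕opad) ∥ inner = c6 5c 5c ∥ 9e.
Outer hash (tag): sum = 198+92+92+158 = 540; mod 256 = 28 → 1c.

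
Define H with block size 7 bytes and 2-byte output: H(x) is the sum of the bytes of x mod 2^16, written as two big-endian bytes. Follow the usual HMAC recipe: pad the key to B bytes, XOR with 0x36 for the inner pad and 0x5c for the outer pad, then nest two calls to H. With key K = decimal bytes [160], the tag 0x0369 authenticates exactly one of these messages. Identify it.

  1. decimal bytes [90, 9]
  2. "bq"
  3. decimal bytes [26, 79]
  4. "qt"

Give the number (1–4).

Key decimal bytes [160] = a0 is 1 byte ≤ B = 7; zero-pad to 7 bytes: K' = a0 00 00 00 00 00 00.
K' ⊕ ipad = 96 36 36 36 36 36 36; K' ⊕ opad = fc 5c 5c 5c 5c 5c 5c.
m1: inner = H(96 36 36 36 36 36 36 5a 09) = 02 3d; tag = H(fc 5c 5c 5c 5c 5c 5c 02 3d) = 0363
m2: inner = H(96 36 36 36 36 36 36 62 71) = 02 ad; tag = H(fc 5c 5c 5c 5c 5c 5c 02 ad) = 03d3
m3: inner = H(96 36 36 36 36 36 36 1a 4f) = 02 43; tag = H(fc 5c 5c 5c 5c 5c 5c 02 43) = 0369 ← matches
m4: inner = H(96 36 36 36 36 36 36 71 74) = 02 bf; tag = H(fc 5c 5c 5c 5c 5c 5c 02 bf) = 03e5

3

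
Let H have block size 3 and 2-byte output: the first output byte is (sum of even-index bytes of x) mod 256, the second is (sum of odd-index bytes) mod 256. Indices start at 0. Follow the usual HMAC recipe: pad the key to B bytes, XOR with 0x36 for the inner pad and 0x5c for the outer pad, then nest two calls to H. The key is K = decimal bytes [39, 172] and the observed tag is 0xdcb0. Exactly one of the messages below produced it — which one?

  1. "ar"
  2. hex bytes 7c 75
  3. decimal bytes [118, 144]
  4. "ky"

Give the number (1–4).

Key decimal bytes [39, 172] = 27 ac is 2 bytes ≤ B = 3; zero-pad to 3 bytes: K' = 27 ac 00.
K' ⊕ ipad = 11 9a 36; K' ⊕ opad = 7b f0 5c.
m1: inner = H(11 9a 36 61 72) = b9 fb; tag = H(7b f0 5c b9 fb) = d2a9
m2: inner = H(11 9a 36 7c 75) = bc 16; tag = H(7b f0 5c bc 16) = edac
m3: inner = H(11 9a 36 76 90) = d7 10; tag = H(7b f0 5c d7 10) = e7c7
m4: inner = H(11 9a 36 6b 79) = c0 05; tag = H(7b f0 5c c0 05) = dcb0 ← matches

4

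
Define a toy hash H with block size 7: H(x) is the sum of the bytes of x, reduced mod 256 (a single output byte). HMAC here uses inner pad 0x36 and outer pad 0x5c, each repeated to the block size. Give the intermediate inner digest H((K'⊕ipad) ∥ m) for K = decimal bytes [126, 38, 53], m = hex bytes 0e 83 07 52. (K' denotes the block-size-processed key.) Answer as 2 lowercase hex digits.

1d

Key decimal bytes [126, 38, 53] = 7e 26 35 is 3 bytes ≤ B = 7; zero-pad to 7 bytes: K' = 7e 26 35 00 00 00 00.
K' ⊕ ipad = 48 10 03 36 36 36 36.
Inner input = 48 10 03 36 36 36 36 ∥ 0e 83 07 52.
Inner hash: sum = 72+16+3+54+54+54+54+14+131+7+82 = 541; mod 256 = 29 → 1d.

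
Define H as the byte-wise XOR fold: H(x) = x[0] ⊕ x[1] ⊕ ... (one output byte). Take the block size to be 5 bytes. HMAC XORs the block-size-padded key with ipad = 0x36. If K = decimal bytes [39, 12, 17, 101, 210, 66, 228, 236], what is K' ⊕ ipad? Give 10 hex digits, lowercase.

Key decimal bytes [39, 12, 17, 101, 210, 66, 228, 236] = 27 0c 11 65 d2 42 e4 ec is 8 bytes > B = 5, so hash it first: H(key) = c7, then zero-pad to 5 bytes: K' = c7 00 00 00 00.
XOR each byte with 0x36: c7⊕36=f1, 00⊕36=36, 00⊕36=36, 00⊕36=36, 00⊕36=36.

f136363636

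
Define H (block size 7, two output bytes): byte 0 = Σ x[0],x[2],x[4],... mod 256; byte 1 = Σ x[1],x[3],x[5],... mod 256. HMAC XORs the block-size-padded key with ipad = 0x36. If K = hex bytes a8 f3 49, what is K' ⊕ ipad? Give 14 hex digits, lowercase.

Key hex bytes a8 f3 49 is 3 bytes ≤ B = 7; zero-pad to 7 bytes: K' = a8 f3 49 00 00 00 00.
XOR each byte with 0x36: a8⊕36=9e, f3⊕36=c5, 49⊕36=7f, 00⊕36=36, 00⊕36=36, 00⊕36=36, 00⊕36=36.

9ec57f36363636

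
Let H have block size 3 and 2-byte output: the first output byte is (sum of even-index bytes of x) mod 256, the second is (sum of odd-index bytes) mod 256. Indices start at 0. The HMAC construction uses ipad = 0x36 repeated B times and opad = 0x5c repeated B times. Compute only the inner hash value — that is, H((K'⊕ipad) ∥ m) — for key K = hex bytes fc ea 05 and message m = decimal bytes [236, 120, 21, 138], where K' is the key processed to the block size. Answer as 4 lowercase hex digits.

ffdd

Key hex bytes fc ea 05 is exactly B = 3 bytes: K' = fc ea 05.
K' ⊕ ipad = ca dc 33.
Inner input = ca dc 33 ∥ ec 78 15 8a.
Inner hash: even-index sum = 511 mod 256 = 255; odd-index sum = 477 mod 256 = 221 → ff dd.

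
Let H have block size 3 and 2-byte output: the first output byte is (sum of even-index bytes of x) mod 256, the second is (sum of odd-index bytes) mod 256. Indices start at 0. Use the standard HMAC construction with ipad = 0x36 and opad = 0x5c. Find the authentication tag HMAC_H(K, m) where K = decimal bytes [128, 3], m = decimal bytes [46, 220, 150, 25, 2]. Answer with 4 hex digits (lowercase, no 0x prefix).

Key decimal bytes [128, 3] = 80 03 is 2 bytes ≤ B = 3; zero-pad to 3 bytes: K' = 80 03 00.
K' ⊕ ipad = b6 35 36.  K' ⊕ opad = dc 5f 5c.
Inner input = (K'⊕ipad) ∥ m = b6 35 36 ∥ 2e dc 96 19 02.
Inner hash: even-index sum = 481 mod 256 = 225; odd-index sum = 251 mod 256 = 251 → e1 fb.
Outer input = (K'⊕opad) ∥ inner = dc 5f 5c ∥ e1 fb.
Outer hash (tag): even-index sum = 563 mod 256 = 51; odd-index sum = 320 mod 256 = 64 → 33 40.

3340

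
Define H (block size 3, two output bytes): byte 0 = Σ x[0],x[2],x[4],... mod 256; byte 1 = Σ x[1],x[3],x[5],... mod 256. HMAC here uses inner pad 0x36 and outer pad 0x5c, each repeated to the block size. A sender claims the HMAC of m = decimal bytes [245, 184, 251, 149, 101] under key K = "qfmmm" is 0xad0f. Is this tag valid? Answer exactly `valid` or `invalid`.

Key "qfmmm" = 71 66 6d 6d 6d is 5 bytes > B = 3, so hash it first: H(key) = 4b d3, then zero-pad to 3 bytes: K' = 4b d3 00.
K' ⊕ ipad = 7d e5 36; K' ⊕ opad = 17 8f 5c.
Inner hash: even-index sum = 512 mod 256 = 0; odd-index sum = 826 mod 256 = 58 → 00 3a.
Outer hash (recomputed tag): even-index sum = 173 mod 256 = 173; odd-index sum = 143 mod 256 = 143 → ad 8f.
Recomputed tag = ad8f; claimed = ad0f → mismatch.

invalid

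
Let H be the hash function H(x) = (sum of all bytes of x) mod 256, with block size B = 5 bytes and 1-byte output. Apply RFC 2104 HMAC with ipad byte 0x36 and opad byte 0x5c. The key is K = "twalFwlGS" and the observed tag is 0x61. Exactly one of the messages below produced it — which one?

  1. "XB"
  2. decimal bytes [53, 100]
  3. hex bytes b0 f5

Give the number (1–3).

Key "twalFwlGS" = 74 77 61 6c 46 77 6c 47 53 is 9 bytes > B = 5, so hash it first: H(key) = 7b, then zero-pad to 5 bytes: K' = 7b 00 00 00 00.
K' ⊕ ipad = 4d 36 36 36 36; K' ⊕ opad = 27 5c 5c 5c 5c.
m1: inner = H(4d 36 36 36 36 58 42) = bf; tag = H(27 5c 5c 5c 5c bf) = 56
m2: inner = H(4d 36 36 36 36 35 64) = be; tag = H(27 5c 5c 5c 5c be) = 55
m3: inner = H(4d 36 36 36 36 b0 f5) = ca; tag = H(27 5c 5c 5c 5c ca) = 61 ← matches

3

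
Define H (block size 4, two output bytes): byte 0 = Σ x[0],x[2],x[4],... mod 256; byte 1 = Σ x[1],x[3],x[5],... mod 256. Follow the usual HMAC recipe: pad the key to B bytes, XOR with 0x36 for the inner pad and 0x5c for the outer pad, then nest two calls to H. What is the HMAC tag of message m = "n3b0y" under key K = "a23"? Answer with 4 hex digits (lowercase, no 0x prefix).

5167

Key "a23" = 61 32 33 is 3 bytes ≤ B = 4; zero-pad to 4 bytes: K' = 61 32 33 00.
K' ⊕ ipad = 57 04 05 36.  K' ⊕ opad = 3d 6e 6f 5c.
Inner input = (K'⊕ipad) ∥ m = 57 04 05 36 ∥ 6e 33 62 30 79.
Inner hash: even-index sum = 421 mod 256 = 165; odd-index sum = 157 mod 256 = 157 → a5 9d.
Outer input = (K'⊕opad) ∥ inner = 3d 6e 6f 5c ∥ a5 9d.
Outer hash (tag): even-index sum = 337 mod 256 = 81; odd-index sum = 359 mod 256 = 103 → 51 67.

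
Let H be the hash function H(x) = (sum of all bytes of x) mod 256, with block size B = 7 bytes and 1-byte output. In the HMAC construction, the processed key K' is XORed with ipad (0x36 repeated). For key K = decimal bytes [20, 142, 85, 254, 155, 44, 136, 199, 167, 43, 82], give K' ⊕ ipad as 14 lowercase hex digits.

Key decimal bytes [20, 142, 85, 254, 155, 44, 136, 199, 167, 43, 82] = 14 8e 55 fe 9b 2c 88 c7 a7 2b 52 is 11 bytes > B = 7, so hash it first: H(key) = 2f, then zero-pad to 7 bytes: K' = 2f 00 00 00 00 00 00.
XOR each byte with 0x36: 2f⊕36=19, 00⊕36=36, 00⊕36=36, 00⊕36=36, 00⊕36=36, 00⊕36=36, 00⊕36=36.

19363636363636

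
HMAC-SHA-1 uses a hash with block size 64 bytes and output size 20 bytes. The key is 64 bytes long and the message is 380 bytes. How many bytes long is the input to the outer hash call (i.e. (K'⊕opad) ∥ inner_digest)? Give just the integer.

84

Key is 64 ≤ 64 bytes, zero-padded: |K'| = 64.
Outer input = (K'⊕opad) ∥ H(inner) → 64 + 20 = 84 bytes.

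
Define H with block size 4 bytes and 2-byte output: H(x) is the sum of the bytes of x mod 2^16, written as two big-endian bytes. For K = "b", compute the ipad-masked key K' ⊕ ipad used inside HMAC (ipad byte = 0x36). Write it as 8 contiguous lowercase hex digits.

Key "b" = 62 is 1 byte ≤ B = 4; zero-pad to 4 bytes: K' = 62 00 00 00.
XOR each byte with 0x36: 62⊕36=54, 00⊕36=36, 00⊕36=36, 00⊕36=36.

54363636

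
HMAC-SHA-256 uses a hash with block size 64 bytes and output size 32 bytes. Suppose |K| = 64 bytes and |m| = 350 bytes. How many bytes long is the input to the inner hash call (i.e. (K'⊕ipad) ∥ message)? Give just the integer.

414

Key is 64 ≤ 64 bytes, zero-padded: |K'| = 64.
Inner input = (K'⊕ipad) ∥ m → 64 + 350 = 414 bytes.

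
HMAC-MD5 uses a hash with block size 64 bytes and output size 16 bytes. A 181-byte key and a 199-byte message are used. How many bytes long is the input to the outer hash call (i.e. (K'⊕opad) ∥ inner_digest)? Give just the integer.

Key is 181 > 64 bytes, so it is hashed to 16 bytes then zero-padded to 64: |K'| = 64.
Outer input = (K'⊕opad) ∥ H(inner) → 64 + 16 = 80 bytes.

80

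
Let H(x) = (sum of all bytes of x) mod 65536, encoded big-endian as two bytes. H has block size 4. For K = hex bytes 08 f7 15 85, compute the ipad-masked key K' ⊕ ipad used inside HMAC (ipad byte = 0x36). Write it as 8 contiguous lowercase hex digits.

3ec123b3

Key hex bytes 08 f7 15 85 is exactly B = 4 bytes: K' = 08 f7 15 85.
XOR each byte with 0x36: 08⊕36=3e, f7⊕36=c1, 15⊕36=23, 85⊕36=b3.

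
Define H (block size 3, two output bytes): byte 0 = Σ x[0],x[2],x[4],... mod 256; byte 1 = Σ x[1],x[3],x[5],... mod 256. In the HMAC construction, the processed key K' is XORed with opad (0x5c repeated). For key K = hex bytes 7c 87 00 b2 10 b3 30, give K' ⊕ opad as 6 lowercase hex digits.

e0b05c

Key hex bytes 7c 87 00 b2 10 b3 30 is 7 bytes > B = 3, so hash it first: H(key) = bc ec, then zero-pad to 3 bytes: K' = bc ec 00.
XOR each byte with 0x5c: bc⊕5c=e0, ec⊕5c=b0, 00⊕5c=5c.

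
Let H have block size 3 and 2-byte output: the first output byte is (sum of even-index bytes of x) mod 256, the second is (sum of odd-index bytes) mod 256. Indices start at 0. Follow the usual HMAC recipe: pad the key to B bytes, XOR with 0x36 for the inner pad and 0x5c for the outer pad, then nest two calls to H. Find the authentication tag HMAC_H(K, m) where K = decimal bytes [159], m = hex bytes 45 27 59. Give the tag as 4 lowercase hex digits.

f362

Key decimal bytes [159] = 9f is 1 byte ≤ B = 3; zero-pad to 3 bytes: K' = 9f 00 00.
K' ⊕ ipad = a9 36 36.  K' ⊕ opad = c3 5c 5c.
Inner input = (K'⊕ipad) ∥ m = a9 36 36 ∥ 45 27 59.
Inner hash: even-index sum = 262 mod 256 = 6; odd-index sum = 212 mod 256 = 212 → 06 d4.
Outer input = (K'⊕opad) ∥ inner = c3 5c 5c ∥ 06 d4.
Outer hash (tag): even-index sum = 499 mod 256 = 243; odd-index sum = 98 mod 256 = 98 → f3 62.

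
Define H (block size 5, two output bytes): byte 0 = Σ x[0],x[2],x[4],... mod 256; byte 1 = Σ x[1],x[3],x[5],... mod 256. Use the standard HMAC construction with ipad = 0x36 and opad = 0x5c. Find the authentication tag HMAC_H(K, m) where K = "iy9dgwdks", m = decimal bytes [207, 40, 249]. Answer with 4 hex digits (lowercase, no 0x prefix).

fba9

Key "iy9dgwdks" = 69 79 39 64 67 77 64 6b 73 is 9 bytes > B = 5, so hash it first: H(key) = e0 bf, then zero-pad to 5 bytes: K' = e0 bf 00 00 00.
K' ⊕ ipad = d6 89 36 36 36.  K' ⊕ opad = bc e3 5c 5c 5c.
Inner input = (K'⊕ipad) ∥ m = d6 89 36 36 36 ∥ cf 28 f9.
Inner hash: even-index sum = 362 mod 256 = 106; odd-index sum = 647 mod 256 = 135 → 6a 87.
Outer input = (K'⊕opad) ∥ inner = bc e3 5c 5c 5c ∥ 6a 87.
Outer hash (tag): even-index sum = 507 mod 256 = 251; odd-index sum = 425 mod 256 = 169 → fb a9.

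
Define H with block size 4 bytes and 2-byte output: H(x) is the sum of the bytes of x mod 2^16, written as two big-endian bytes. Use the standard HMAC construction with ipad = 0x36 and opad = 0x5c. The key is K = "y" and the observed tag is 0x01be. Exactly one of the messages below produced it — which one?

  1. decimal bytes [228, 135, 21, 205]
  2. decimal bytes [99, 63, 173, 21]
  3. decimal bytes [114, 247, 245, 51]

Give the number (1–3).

3

Key "y" = 79 is 1 byte ≤ B = 4; zero-pad to 4 bytes: K' = 79 00 00 00.
K' ⊕ ipad = 4f 36 36 36; K' ⊕ opad = 25 5c 5c 5c.
m1: inner = H(4f 36 36 36 e4 87 15 cd) = 03 3e; tag = H(25 5c 5c 5c 03 3e) = 017a
m2: inner = H(4f 36 36 36 63 3f ad 15) = 02 55; tag = H(25 5c 5c 5c 02 55) = 0190
m3: inner = H(4f 36 36 36 72 f7 f5 33) = 03 82; tag = H(25 5c 5c 5c 03 82) = 01be ← matches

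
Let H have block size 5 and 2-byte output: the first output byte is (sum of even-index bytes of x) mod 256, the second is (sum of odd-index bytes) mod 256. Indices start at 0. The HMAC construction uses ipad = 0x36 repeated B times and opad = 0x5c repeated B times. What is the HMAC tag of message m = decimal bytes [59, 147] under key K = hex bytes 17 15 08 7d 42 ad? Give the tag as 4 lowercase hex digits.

6f15

Key hex bytes 17 15 08 7d 42 ad is 6 bytes > B = 5, so hash it first: H(key) = 61 3f, then zero-pad to 5 bytes: K' = 61 3f 00 00 00.
K' ⊕ ipad = 57 09 36 36 36.  K' ⊕ opad = 3d 63 5c 5c 5c.
Inner input = (K'⊕ipad) ∥ m = 57 09 36 36 36 ∥ 3b 93.
Inner hash: even-index sum = 342 mod 256 = 86; odd-index sum = 122 mod 256 = 122 → 56 7a.
Outer input = (K'⊕opad) ∥ inner = 3d 63 5c 5c 5c ∥ 56 7a.
Outer hash (tag): even-index sum = 367 mod 256 = 111; odd-index sum = 277 mod 256 = 21 → 6f 15.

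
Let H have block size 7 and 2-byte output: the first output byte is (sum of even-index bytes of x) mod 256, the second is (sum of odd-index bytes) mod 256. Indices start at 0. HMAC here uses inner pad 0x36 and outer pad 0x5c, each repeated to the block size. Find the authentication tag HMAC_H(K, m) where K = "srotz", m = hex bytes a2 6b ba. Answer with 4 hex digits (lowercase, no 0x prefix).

Key "srotz" = 73 72 6f 74 7a is 5 bytes ≤ B = 7; zero-pad to 7 bytes: K' = 73 72 6f 74 7a 00 00.
K' ⊕ ipad = 45 44 59 42 4c 36 36.  K' ⊕ opad = 2f 2e 33 28 26 5c 5c.
Inner input = (K'⊕ipad) ∥ m = 45 44 59 42 4c 36 36 ∥ a2 6b ba.
Inner hash: even-index sum = 395 mod 256 = 139; odd-index sum = 536 mod 256 = 24 → 8b 18.
Outer input = (K'⊕opad) ∥ inner = 2f 2e 33 28 26 5c 5c ∥ 8b 18.
Outer hash (tag): even-index sum = 252 mod 256 = 252; odd-index sum = 317 mod 256 = 61 → fc 3d.

fc3d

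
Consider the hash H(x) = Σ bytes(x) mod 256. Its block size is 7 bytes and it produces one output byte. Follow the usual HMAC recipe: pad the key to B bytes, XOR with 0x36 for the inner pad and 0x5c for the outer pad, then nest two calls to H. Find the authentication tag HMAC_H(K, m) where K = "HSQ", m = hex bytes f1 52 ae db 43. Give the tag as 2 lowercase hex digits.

Key "HSQ" = 48 53 51 is 3 bytes ≤ B = 7; zero-pad to 7 bytes: K' = 48 53 51 00 00 00 00.
K' ⊕ ipad = 7e 65 67 36 36 36 36.  K' ⊕ opad = 14 0f 0d 5c 5c 5c 5c.
Inner input = (K'⊕ipad) ∥ m = 7e 65 67 36 36 36 36 ∥ f1 52 ae db 43.
Inner hash: sum = 126+101+103+54+54+54+54+241+82+174+219+67 = 1329; mod 256 = 49 → 31.
Outer input = (K'⊕opad) ∥ inner = 14 0f 0d 5c 5c 5c 5c ∥ 31.
Outer hash (tag): sum = 20+15+13+92+92+92+92+49 = 465; mod 256 = 209 → d1.

d1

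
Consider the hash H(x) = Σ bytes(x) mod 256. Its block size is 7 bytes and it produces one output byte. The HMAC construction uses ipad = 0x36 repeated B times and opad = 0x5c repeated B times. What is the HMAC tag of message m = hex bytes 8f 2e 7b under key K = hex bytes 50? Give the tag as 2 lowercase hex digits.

16

Key hex bytes 50 is 1 byte ≤ B = 7; zero-pad to 7 bytes: K' = 50 00 00 00 00 00 00.
K' ⊕ ipad = 66 36 36 36 36 36 36.  K' ⊕ opad = 0c 5c 5c 5c 5c 5c 5c.
Inner input = (K'⊕ipad) ∥ m = 66 36 36 36 36 36 36 ∥ 8f 2e 7b.
Inner hash: sum = 102+54+54+54+54+54+54+143+46+123 = 738; mod 256 = 226 → e2.
Outer input = (K'⊕opad) ∥ inner = 0c 5c 5c 5c 5c 5c 5c ∥ e2.
Outer hash (tag): sum = 12+92+92+92+92+92+92+226 = 790; mod 256 = 22 → 16.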